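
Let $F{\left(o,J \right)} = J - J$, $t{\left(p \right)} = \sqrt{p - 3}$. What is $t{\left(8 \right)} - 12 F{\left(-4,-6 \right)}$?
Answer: $\sqrt{5} \approx 2.2361$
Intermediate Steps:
$t{\left(p \right)} = \sqrt{-3 + p}$
$F{\left(o,J \right)} = 0$
$t{\left(8 \right)} - 12 F{\left(-4,-6 \right)} = \sqrt{-3 + 8} - 0 = \sqrt{5} + 0 = \sqrt{5}$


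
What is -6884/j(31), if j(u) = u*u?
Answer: -6884/961 ≈ -7.1634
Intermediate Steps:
j(u) = u²
-6884/j(31) = -6884/(31²) = -6884/961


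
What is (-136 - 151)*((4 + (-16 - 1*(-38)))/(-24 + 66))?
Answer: -533/3 ≈ -177.67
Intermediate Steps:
(-136 - 151)*((4 + (-16 - 1*(-38)))/(-24 + 66)) = -287*(4 + (-16 + 38))/42 = -287*(4 + 22)/42 = -7462/42 = -287*13/21 = -533/3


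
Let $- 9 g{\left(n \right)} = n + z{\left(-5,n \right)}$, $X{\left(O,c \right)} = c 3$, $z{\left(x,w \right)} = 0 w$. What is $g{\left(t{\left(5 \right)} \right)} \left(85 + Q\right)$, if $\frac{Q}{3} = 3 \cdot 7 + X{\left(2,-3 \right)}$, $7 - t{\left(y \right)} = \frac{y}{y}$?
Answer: $- \frac{242}{3} \approx -80.667$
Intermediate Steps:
$t{\left(y \right)} = 6$ ($t{\left(y \right)} = 7 - \frac{y}{y} = 7 - 1 = 6$)
$z{\left(x,w \right)} = 0$
$X{\left(O,c \right)} = 3 c$
$g{\left(n \right)} = - \frac{n}{9}$ ($g{\left(n \right)} = - \frac{n + 0}{9} = - \frac{n}{9}$)
$Q = 36$ ($Q = 3 \left(3 \cdot 7 + 3 \left(-3\right)\right) = 3 \left(21 - 9\right) = 3 \cdot 12 = 36$)
$g{\left(t{\left(5 \right)} \right)} \left(85 + Q\right) = \left(- \frac{1}{9}\right) 6 \left(85 + 36\right) = \left(- \frac{2}{3}\right) 121 = - \frac{242}{3}$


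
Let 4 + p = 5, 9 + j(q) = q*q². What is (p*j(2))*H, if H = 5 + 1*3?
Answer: -8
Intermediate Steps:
j(q) = -9 + q³ (j(q) = -9 + q*q² = -9 + q³)
H = 8 (H = 5 + 3 = 8)
p = 1 (p = -4 + 5 = 1)
(p*j(2))*H = (1*(-9 + 2³))*8 = (1*(-9 + 8))*8 = (1*(-1))*8 = -1*8 = -8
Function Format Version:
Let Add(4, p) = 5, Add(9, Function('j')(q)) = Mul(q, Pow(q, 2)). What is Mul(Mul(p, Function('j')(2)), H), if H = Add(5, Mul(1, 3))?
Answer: -8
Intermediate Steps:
Function('j')(q) = Add(-9, Pow(q, 3)) (Function('j')(q) = Add(-9, Mul(q, Pow(q, 2))) = Add(-9, Pow(q, 3)))
H = 8 (H = Add(5, 3) = 8)
p = 1 (p = Add(-4, 5) = 1)
Mul(Mul(p, Function('j')(2)), H) = Mul(Mul(1, Add(-9, Pow(2, 3))), 8) = Mul(Mul(1, Add(-9, 8)), 8) = Mul(Mul(1, -1), 8) = Mul(-1, 8) = -8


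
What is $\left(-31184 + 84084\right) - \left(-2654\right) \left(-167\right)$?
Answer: $-390318$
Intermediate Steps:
$\left(-31184 + 84084\right) - \left(-2654\right) \left(-167\right) = 52900 - 443218 = -390318$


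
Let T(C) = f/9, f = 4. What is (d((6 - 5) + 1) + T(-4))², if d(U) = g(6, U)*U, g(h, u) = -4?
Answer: 4624/81 ≈ 57.086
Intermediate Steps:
T(C) = 4/9
d(U) = -4*U
(d((6 - 5) + 1) + T(-4))² = (-4*((6 - 5) + 1) + 4/9)² = (-4*(1 + 1) + 4/9)² = (-4*2 + 4/9)² = (-8 + 4/9)² = (-68/9)² = 4624/81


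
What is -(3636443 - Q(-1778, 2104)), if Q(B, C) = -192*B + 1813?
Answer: -3293254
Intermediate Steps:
Q(B, C) = 1813 - 192*B
-(3636443 - Q(-1778, 2104)) = -(3636443 - (1813 - 192*(-1778))) = -(3636443 - (1813 + 341376)) = -(3636443 - 1*343189) = -(3636443 - 343189) = -1*3293254 = -3293254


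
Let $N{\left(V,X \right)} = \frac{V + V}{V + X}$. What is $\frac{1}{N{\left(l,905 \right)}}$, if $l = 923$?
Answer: $\frac{914}{923} \approx 0.99025$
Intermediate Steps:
$N{\left(V,X \right)} = \frac{2 V}{V + X}$
$\frac{1}{N{\left(l,905 \right)}} = \frac{1}{2 \cdot 923 \frac{1}{923 + 905}} = \frac{1}{2 \cdot 923 \cdot \frac{1}{1828}} = \frac{1}{\frac{923}{914}} = \frac{914}{923}$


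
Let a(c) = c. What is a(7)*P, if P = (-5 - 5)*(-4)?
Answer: 280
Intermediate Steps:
P = 40 (P = -10*(-4) = 40)
a(7)*P = 7*40 = 280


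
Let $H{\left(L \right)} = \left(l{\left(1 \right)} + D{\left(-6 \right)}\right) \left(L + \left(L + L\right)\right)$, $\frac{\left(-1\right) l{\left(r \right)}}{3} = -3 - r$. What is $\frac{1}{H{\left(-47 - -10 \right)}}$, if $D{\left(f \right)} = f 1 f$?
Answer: $- \frac{1}{5328} \approx -0.00018769$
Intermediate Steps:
$l{\left(r \right)} = 9 + 3 r$ ($l{\left(r \right)} = - 3 \left(-3 - r\right) = 9 + 3 r$)
$D{\left(f \right)} = f^{2}$ ($D{\left(f \right)} = f f = f^{2}$)
$H{\left(L \right)} = 144 L$ ($H{\left(L \right)} = \left(\left(9 + 3 \cdot 1\right) + \left(-6\right)^{2}\right) \left(L + \left(L + L\right)\right) = \left(\left(9 + 3\right) + 36\right) \left(L + 2 L\right) = \left(12 + 36\right) 3 L = 48 \cdot 3 L = 144 L$)
$\frac{1}{H{\left(-47 - -10 \right)}} = \frac{1}{144 \left(-47 - -10\right)} = \frac{1}{144 \left(-47 + 10\right)} = \frac{1}{144 \left(-37\right)} = \frac{1}{-5328} = - \frac{1}{5328}$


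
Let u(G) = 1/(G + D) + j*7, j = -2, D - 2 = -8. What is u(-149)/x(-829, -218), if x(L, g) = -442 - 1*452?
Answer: 2171/138570 ≈ 0.015667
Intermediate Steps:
D = -6 (D = 2 - 8 = -6)
x(L, g) = -894 (x(L, g) = -442 - 452 = -894)
u(G) = -14 + 1/(-6 + G) (u(G) = 1/(G - 6) - 2*7 = 1/(-6 + G) - 14 = -14 + 1/(-6 + G))
u(-149)/x(-829, -218) = ((85 - 14*(-149))/(-6 - 149))/(-894) = ((85 + 2086)/(-155))*(-1/894) = -1/155*2171*(-1/894) = -2171/155*(-1/894) = 2171/138570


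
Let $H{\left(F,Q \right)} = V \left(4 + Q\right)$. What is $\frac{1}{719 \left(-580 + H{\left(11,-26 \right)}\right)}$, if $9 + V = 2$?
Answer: $- \frac{1}{306294} \approx -3.2648 \cdot 10^{-6}$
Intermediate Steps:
$V = -7$ ($V = -9 + 2 = -7$)
$H{\left(F,Q \right)} = -28 - 7 Q$ ($H{\left(F,Q \right)} = - 7 \left(4 + Q\right) = -28 - 7 Q$)
$\frac{1}{719 \left(-580 + H{\left(11,-26 \right)}\right)} = \frac{1}{719 \left(-580 - -154\right)} = \frac{1}{719 \left(-580 + \left(-28 + 182\right)\right)} = \frac{1}{719 \left(-580 + 154\right)} = \frac{1}{719 \left(-426\right)} = \frac{1}{-306294} = - \frac{1}{306294}$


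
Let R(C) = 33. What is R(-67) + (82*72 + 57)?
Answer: 5994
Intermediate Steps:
R(-67) + (82*72 + 57) = 33 + (82*72 + 57) = 33 + (5904 + 57) = 33 + 5961 = 5994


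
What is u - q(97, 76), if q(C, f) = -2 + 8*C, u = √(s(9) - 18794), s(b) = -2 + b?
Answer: -774 + I*√18787 ≈ -774.0 + 137.07*I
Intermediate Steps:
u = I*√18787 (u = √((-2 + 9) - 18794) = √(7 - 18794) = √(-18787) = I*√18787 ≈ 137.07*I)
u - q(97, 76) = I*√18787 - (-2 + 8*97) = I*√18787 - (-2 + 776) = I*√18787 - 1*774 = I*√18787 - 774 = -774 + I*√18787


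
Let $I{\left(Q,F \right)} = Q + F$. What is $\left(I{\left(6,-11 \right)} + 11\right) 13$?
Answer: $78$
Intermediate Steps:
$I{\left(Q,F \right)} = F + Q$
$\left(I{\left(6,-11 \right)} + 11\right) 13 = \left(\left(-11 + 6\right) + 11\right) 13 = \left(-5 + 11\right) 13 = 6 \cdot 13 = 78$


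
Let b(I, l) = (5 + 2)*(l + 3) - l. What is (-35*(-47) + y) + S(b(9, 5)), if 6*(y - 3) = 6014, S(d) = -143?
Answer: 7522/3 ≈ 2507.3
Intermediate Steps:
b(I, l) = 21 + 6*l (b(I, l) = 7*(3 + l) - l = (21 + 7*l) - l = 21 + 6*l)
y = 3016/3 (y = 3 + (⅙)*6014 = 3 + 3007/3 = 3016/3 ≈ 1005.3)
(-35*(-47) + y) + S(b(9, 5)) = (-35*(-47) + 3016/3) - 143 = (1645 + 3016/3) - 143 = 7951/3 - 143 = 7522/3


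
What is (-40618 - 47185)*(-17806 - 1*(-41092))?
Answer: -2044580658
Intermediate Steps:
(-40618 - 47185)*(-17806 - 1*(-41092)) = -87803*(-17806 + 41092) = -87803*23286 = -2044580658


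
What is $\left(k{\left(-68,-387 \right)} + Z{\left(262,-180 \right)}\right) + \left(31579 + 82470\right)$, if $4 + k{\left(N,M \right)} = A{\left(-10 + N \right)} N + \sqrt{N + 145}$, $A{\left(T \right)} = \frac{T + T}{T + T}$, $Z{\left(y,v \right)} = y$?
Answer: $114239 + \sqrt{77} \approx 1.1425 \cdot 10^{5}$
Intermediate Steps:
$A{\left(T \right)} = 1$ ($A{\left(T \right)} = \frac{2 T}{2 T} = 2 T \frac{1}{2 T} = 1$)
$k{\left(N,M \right)} = -4 + N + \sqrt{145 + N}$ ($k{\left(N,M \right)} = -4 + \left(1 N + \sqrt{N + 145}\right) = -4 + \left(N + \sqrt{145 + N}\right) = -4 + N + \sqrt{145 + N}$)
$\left(k{\left(-68,-387 \right)} + Z{\left(262,-180 \right)}\right) + \left(31579 + 82470\right) = \left(\left(-4 - 68 + \sqrt{145 - 68}\right) + 262\right) + \left(31579 + 82470\right) = \left(\left(-4 - 68 + \sqrt{77}\right) + 262\right) + 114049 = \left(\left(-72 + \sqrt{77}\right) + 262\right) + 114049 = \left(190 + \sqrt{77}\right) + 114049 = 114239 + \sqrt{77}$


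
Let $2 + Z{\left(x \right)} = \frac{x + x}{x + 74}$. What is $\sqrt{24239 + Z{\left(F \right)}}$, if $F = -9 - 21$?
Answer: $\frac{4 \sqrt{183282}}{11} \approx 155.68$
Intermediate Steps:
$F = -30$ ($F = -9 - 21 = -30$)
$Z{\left(x \right)} = -2 + \frac{2 x}{74 + x}$ ($Z{\left(x \right)} = -2 + \frac{x + x}{x + 74} = -2 + \frac{2 x}{74 + x}$)
$\sqrt{24239 + Z{\left(F \right)}} = \sqrt{24239 - \frac{148}{74 - 30}} = \sqrt{24239 - \frac{148}{44}} = \sqrt{24239 - \frac{37}{11}} = \sqrt{\frac{266592}{11}} = \frac{4 \sqrt{183282}}{11}$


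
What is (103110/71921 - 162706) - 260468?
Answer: -30434994144/71921 ≈ -4.2317e+5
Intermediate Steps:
(103110/71921 - 162706) - 260468 = -11701875116/71921 - 260468 = -30434994144/71921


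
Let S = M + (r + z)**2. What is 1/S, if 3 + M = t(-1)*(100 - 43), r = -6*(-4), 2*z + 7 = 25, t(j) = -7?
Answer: 1/687 ≈ 0.0014556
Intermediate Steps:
z = 9 (z = -7/2 + (1/2)*25 = -7/2 + 25/2 = 9)
r = 24
M = -402 (M = -3 - 7*(100 - 43) = -3 - 7*57 = -3 - 399 = -402)
S = 687 (S = -402 + (24 + 9)**2 = -402 + 33**2 = -402 + 1089 = 687)
1/S = 1/687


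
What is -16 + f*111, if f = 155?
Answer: 17189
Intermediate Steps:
-16 + f*111 = -16 + 155*111 = -16 + 17205 = 17189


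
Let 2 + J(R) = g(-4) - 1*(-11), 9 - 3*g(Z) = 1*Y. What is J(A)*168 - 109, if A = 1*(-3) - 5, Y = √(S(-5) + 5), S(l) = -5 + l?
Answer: 1907 - 56*I*√5 ≈ 1907.0 - 125.22*I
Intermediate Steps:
Y = I*√5 (Y = √((-5 - 5) + 5) = √(-10 + 5) = √(-5) = I*√5 ≈ 2.2361*I)
g(Z) = 3 - I*√5/3
A = -8 (A = -3 - 5 = -8)
J(R) = 12 - I*√5/3 (J(R) = -2 + ((3 - I*√5/3) - 1*(-11)) = -2 + ((3 - I*√5/3) + 11) = -2 + (14 - I*√5/3) = 12 - I*√5/3)
J(A)*168 - 109 = (12 - I*√5/3)*168 - 109 = (2016 - 56*I*√5) - 109 = 1907 - 56*I*√5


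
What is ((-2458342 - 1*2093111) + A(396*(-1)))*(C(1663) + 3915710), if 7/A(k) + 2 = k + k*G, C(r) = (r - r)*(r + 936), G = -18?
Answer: -11994320425180993/673 ≈ -1.7822e+13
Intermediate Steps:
C(r) = 0 (C(r) = 0*(936 + r) = 0)
A(k) = 7/(-2 - 17*k) (A(k) = 7/(-2 + (k + k*(-18))) = 7/(-2 + (k - 18*k)) = 7/(-2 - 17*k))
((-2458342 - 1*2093111) + A(396*(-1)))*(C(1663) + 3915710) = ((-2458342 - 1*2093111) - 7/(2 + 17*(396*(-1))))*(0 + 3915710) = ((-2458342 - 2093111) - 7/(2 + 17*(-396)))*3915710 = (-4551453 - 7/(2 - 6732))*3915710 = (-4551453 - 7/(-6730))*3915710 = (-4551453 - 7*(-1/6730))*3915710 = (-4551453 + 7/6730)*3915710 = -30631278683/6730*3915710 = -11994320425180993/673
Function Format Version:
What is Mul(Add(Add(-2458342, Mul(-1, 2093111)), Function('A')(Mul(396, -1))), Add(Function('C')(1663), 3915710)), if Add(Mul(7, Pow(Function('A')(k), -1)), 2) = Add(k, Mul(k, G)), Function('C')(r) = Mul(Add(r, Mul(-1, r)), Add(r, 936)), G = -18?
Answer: Rational(-11994320425180993, 673) ≈ -1.7822e+13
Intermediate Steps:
Function('C')(r) = 0 (Function('C')(r) = Mul(0, Add(936, r)) = 0)
Function('A')(k) = Mul(7, Pow(Add(-2, Mul(-17, k)), -1)) (Function('A')(k) = Mul(7, Pow(Add(-2, Add(k, Mul(k, -18))), -1)) = Mul(7, Pow(Add(-2, Add(k, Mul(-18, k))), -1)) = Mul(7, Pow(Add(-2, Mul(-17, k)), -1)))
Mul(Add(Add(-2458342, Mul(-1, 2093111)), Function('A')(Mul(396, -1))), Add(Function('C')(1663), 3915710)) = Mul(Add(Add(-2458342, Mul(-1, 2093111)), Mul(-7, Pow(Add(2, Mul(17, Mul(396, -1))), -1))), Add(0, 3915710)) = Mul(Add(Add(-2458342, -2093111), Mul(-7, Pow(Add(2, Mul(17, -396)), -1))), 3915710) = Mul(Add(-4551453, Mul(-7, Pow(Add(2, -6732), -1))), 3915710) = Mul(Add(-4551453, Mul(-7, Pow(-6730, -1))), 3915710) = Mul(Add(-4551453, Mul(-7, Rational(-1, 6730))), 3915710) = Mul(Add(-4551453, Rational(7, 6730)), 3915710) = Mul(Rational(-30631278683, 6730), 3915710) = Rational(-11994320425180993, 673)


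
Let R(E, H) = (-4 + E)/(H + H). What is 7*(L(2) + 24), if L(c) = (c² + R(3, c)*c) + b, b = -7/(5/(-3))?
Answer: 2219/10 ≈ 221.90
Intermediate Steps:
b = 21/5 (b = -7/(5*(-⅓)) = -7/(-5/3) = -7*(-⅗) = 21/5 ≈ 4.2000)
R(E, H) = (-4 + E)/(2*H) (R(E, H) = (-4 + E)/((2*H)) = (-4 + E)*(1/(2*H)) = (-4 + E)/(2*H))
L(c) = 37/10 + c² (L(c) = (c² + ((-4 + 3)/(2*c))*c) + 21/5 = (c² + ((½)*(-1)/c)*c) + 21/5 = (c² + (-1/(2*c))*c) + 21/5 = (c² - ½) + 21/5 = (-½ + c²) + 21/5 = 37/10 + c²)
7*(L(2) + 24) = 7*((37/10 + 2²) + 24) = 7*((37/10 + 4) + 24) = 7*(77/10 + 24) = 7*(317/10) = 2219/10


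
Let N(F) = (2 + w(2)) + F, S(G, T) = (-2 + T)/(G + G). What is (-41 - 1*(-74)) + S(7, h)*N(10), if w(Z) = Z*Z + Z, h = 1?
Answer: 222/7 ≈ 31.714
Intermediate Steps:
S(G, T) = (-2 + T)/(2*G) (S(G, T) = (-2 + T)/((2*G)) = (-2 + T)*(1/(2*G)) = (-2 + T)/(2*G))
w(Z) = Z + Z**2 (w(Z) = Z**2 + Z = Z + Z**2)
N(F) = 8 + F (N(F) = (2 + 2*(1 + 2)) + F = (2 + 2*3) + F = (2 + 6) + F = 8 + F)
(-41 - 1*(-74)) + S(7, h)*N(10) = (-41 - 1*(-74)) + ((1/2)*(-2 + 1)/7)*(8 + 10) = (-41 + 74) + ((1/2)*(1/7)*(-1))*18 = 33 - 1/14*18 = 33 - 9/7 = 222/7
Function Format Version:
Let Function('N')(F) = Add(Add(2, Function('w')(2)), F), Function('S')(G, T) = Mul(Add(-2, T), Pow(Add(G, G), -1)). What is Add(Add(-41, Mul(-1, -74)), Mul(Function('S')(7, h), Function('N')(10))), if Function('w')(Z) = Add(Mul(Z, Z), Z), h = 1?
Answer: Rational(222, 7) ≈ 31.714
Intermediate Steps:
Function('S')(G, T) = Mul(Rational(1, 2), Pow(G, -1), Add(-2, T)) (Function('S')(G, T) = Mul(Add(-2, T), Pow(Mul(2, G), -1)) = Mul(Add(-2, T), Mul(Rational(1, 2), Pow(G, -1))) = Mul(Rational(1, 2), Pow(G, -1), Add(-2, T)))
Function('w')(Z) = Add(Z, Pow(Z, 2)) (Function('w')(Z) = Add(Pow(Z, 2), Z) = Add(Z, Pow(Z, 2)))
Function('N')(F) = Add(8, F) (Function('N')(F) = Add(Add(2, Mul(2, Add(1, 2))), F) = Add(Add(2, Mul(2, 3)), F) = Add(Add(2, 6), F) = Add(8, F))
Add(Add(-41, Mul(-1, -74)), Mul(Function('S')(7, h), Function('N')(10))) = Add(Add(-41, Mul(-1, -74)), Mul(Mul(Rational(1, 2), Pow(7, -1), Add(-2, 1)), Add(8, 10))) = Add(Add(-41, 74), Mul(Mul(Rational(1, 2), Rational(1, 7), -1), 18)) = Add(33, Mul(Rational(-1, 14), 18)) = Add(33, Rational(-9, 7)) = Rational(222, 7)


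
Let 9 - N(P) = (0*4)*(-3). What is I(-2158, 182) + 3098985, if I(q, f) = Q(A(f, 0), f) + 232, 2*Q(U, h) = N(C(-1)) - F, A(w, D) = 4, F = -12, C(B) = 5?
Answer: 6198455/2 ≈ 3.0992e+6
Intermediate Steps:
N(P) = 9 (N(P) = 9 - 0*4*(-3) = 9 - 0*(-3) = 9 - 1*0 = 9 + 0 = 9)
Q(U, h) = 21/2 (Q(U, h) = (9 - 1*(-12))/2 = (9 + 12)/2 = (½)*21 = 21/2)
I(q, f) = 485/2 (I(q, f) = 21/2 + 232 = 485/2)
I(-2158, 182) + 3098985 = 485/2 + 3098985 = 6198455/2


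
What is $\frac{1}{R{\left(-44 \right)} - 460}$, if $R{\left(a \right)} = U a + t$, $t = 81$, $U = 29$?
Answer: $- \frac{1}{1655} \approx -0.00060423$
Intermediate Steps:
$R{\left(a \right)} = 81 + 29 a$ ($R{\left(a \right)} = 29 a + 81 = 81 + 29 a$)
$\frac{1}{R{\left(-44 \right)} - 460} = \frac{1}{\left(81 + 29 \left(-44\right)\right) - 460} = \frac{1}{\left(81 - 1276\right) - 460} = \frac{1}{-1195 - 460} = \frac{1}{-1655} = - \frac{1}{1655}$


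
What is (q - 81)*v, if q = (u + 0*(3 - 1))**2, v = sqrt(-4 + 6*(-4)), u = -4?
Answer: -130*I*sqrt(7) ≈ -343.95*I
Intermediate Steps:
v = 2*I*sqrt(7) (v = sqrt(-4 - 24) = sqrt(-28) = 2*I*sqrt(7) ≈ 5.2915*I)
q = 16 (q = (-4 + 0*(3 - 1))**2 = (-4 + 0*2)**2 = (-4 + 0)**2 = (-4)**2 = 16)
(q - 81)*v = (16 - 81)*(2*I*sqrt(7)) = -130*I*sqrt(7)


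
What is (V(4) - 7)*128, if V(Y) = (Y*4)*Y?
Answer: 7296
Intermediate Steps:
V(Y) = 4*Y² (V(Y) = (4*Y)*Y = 4*Y²)
(V(4) - 7)*128 = (4*4² - 7)*128 = (4*16 - 7)*128 = (64 - 7)*128 = 57*128 = 7296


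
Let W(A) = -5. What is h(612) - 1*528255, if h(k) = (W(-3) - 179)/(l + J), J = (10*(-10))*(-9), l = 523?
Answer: -751707049/1423 ≈ -5.2826e+5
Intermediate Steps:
J = 900 (J = -100*(-9) = 900)
h(k) = -184/1423 (h(k) = (-5 - 179)/(523 + 900) = -184/1423)
h(612) - 1*528255 = -184/1423 - 1*528255 = -184/1423 - 528255 = -751707049/1423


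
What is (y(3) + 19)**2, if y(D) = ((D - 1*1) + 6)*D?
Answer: 1849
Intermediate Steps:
y(D) = D*(5 + D) (y(D) = ((D - 1) + 6)*D = ((-1 + D) + 6)*D = (5 + D)*D = D*(5 + D))
(y(3) + 19)**2 = (3*(5 + 3) + 19)**2 = (3*8 + 19)**2 = (24 + 19)**2 = 43**2 = 1849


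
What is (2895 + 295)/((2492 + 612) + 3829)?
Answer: 3190/6933 ≈ 0.46012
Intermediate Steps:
(2895 + 295)/((2492 + 612) + 3829) = 3190/(3104 + 3829) = 3190/6933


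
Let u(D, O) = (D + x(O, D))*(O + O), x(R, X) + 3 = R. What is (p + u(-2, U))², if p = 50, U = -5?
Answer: 22500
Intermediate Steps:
x(R, X) = -3 + R
u(D, O) = 2*O*(-3 + D + O) (u(D, O) = (D + (-3 + O))*(O + O) = (-3 + D + O)*(2*O) = 2*O*(-3 + D + O))
(p + u(-2, U))² = (50 + 2*(-5)*(-3 - 2 - 5))² = (50 + 2*(-5)*(-10))² = (50 + 100)² = 150² = 22500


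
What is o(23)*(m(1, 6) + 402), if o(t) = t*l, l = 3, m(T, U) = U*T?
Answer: 28152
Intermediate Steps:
m(T, U) = T*U
o(t) = 3*t (o(t) = t*3 = 3*t)
o(23)*(m(1, 6) + 402) = (3*23)*(1*6 + 402) = 69*(6 + 402) = 69*408 = 28152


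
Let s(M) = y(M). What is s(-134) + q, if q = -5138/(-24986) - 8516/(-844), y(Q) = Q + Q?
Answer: -679314508/2636023 ≈ -257.70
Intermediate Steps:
y(Q) = 2*Q
s(M) = 2*M
q = 27139656/2636023 (q = -5138*(-1/24986) - 8516*(-1/844) = 2569/12493 + 2129/211 = 27139656/2636023 ≈ 10.296)
s(-134) + q = 2*(-134) + 27139656/2636023 = -268 + 27139656/2636023 = -679314508/2636023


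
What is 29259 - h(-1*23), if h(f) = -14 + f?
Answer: 29296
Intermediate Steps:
29259 - h(-1*23) = 29259 - (-14 - 1*23) = 29259 - (-14 - 23) = 29259 - 1*(-37) = 29259 + 37 = 29296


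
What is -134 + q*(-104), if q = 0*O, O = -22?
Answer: -134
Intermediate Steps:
q = 0 (q = 0*(-22) = 0)
-134 + q*(-104) = -134 + 0*(-104) = -134 + 0 = -134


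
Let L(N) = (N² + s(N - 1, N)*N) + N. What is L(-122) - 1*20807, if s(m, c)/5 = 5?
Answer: -9095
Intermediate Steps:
s(m, c) = 25 (s(m, c) = 5*5 = 25)
L(N) = N² + 26*N (L(N) = (N² + 25*N) + N = N² + 26*N)
L(-122) - 1*20807 = -122*(26 - 122) - 1*20807 = -122*(-96) - 20807 = 11712 - 20807 = -9095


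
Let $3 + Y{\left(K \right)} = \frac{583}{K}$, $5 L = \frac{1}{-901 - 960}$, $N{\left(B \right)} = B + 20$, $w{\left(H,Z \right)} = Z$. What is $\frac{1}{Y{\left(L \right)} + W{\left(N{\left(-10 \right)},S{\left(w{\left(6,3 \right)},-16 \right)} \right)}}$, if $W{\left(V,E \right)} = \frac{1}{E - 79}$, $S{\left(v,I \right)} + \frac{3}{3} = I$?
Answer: $- \frac{96}{520782529} \approx -1.8434 \cdot 10^{-7}$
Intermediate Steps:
$S{\left(v,I \right)} = -1 + I$
$N{\left(B \right)} = 20 + B$
$W{\left(V,E \right)} = \frac{1}{-79 + E}$
$L = - \frac{1}{9305}$ ($L = \frac{1}{5 \left(-901 - 960\right)} = \frac{1}{5 \left(-1861\right)} = \frac{1}{5} \left(- \frac{1}{1861}\right) = - \frac{1}{9305} \approx -0.00010747$)
$Y{\left(K \right)} = -3 + \frac{583}{K}$
$\frac{1}{Y{\left(L \right)} + W{\left(N{\left(-10 \right)},S{\left(w{\left(6,3 \right)},-16 \right)} \right)}} = \frac{1}{\left(-3 + \frac{583}{- \frac{1}{9305}}\right) + \frac{1}{-79 - 17}} = \frac{1}{\left(-3 + 583 \left(-9305\right)\right) + \frac{1}{-79 - 17}} = \frac{1}{\left(-3 - 5424815\right) + \frac{1}{-96}} = \frac{1}{-5424818 - \frac{1}{96}} = \frac{1}{- \frac{520782529}{96}} = - \frac{96}{520782529}$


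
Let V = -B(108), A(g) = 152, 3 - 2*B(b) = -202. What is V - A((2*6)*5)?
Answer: -509/2 ≈ -254.50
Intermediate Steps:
B(b) = 205/2 (B(b) = 3/2 - ½*(-202) = 3/2 + 101 = 205/2)
V = -205/2 (V = -1*205/2 = -205/2 ≈ -102.50)
V - A((2*6)*5) = -205/2 - 1*152 = -205/2 - 152 = -509/2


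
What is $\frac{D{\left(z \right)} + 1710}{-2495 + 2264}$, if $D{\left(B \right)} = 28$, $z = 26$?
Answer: $- \frac{158}{21} \approx -7.5238$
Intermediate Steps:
$\frac{D{\left(z \right)} + 1710}{-2495 + 2264} = \frac{28 + 1710}{-2495 + 2264} = \frac{1738}{-231} = 1738 \left(- \frac{1}{231}\right) = - \frac{158}{21}$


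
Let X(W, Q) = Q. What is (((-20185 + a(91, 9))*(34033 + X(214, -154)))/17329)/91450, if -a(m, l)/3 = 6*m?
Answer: -739341417/1584737050 ≈ -0.46654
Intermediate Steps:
a(m, l) = -18*m
(((-20185 + a(91, 9))*(34033 + X(214, -154)))/17329)/91450 = (((-20185 - 18*91)*(34033 - 154))/17329)/91450 = (((-20185 - 1638)*33879)*(1/17329))*(1/91450) = (-21823*33879*(1/17329))*(1/91450) = -739341417*1/17329*(1/91450) = -739341417/17329*1/91450 = -739341417/1584737050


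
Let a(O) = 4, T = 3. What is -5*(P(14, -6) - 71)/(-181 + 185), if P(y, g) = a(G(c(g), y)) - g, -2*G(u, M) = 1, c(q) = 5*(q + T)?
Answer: 305/4 ≈ 76.250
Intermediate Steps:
c(q) = 15 + 5*q (c(q) = 5*(q + 3) = 5*(3 + q) = 15 + 5*q)
G(u, M) = -½ (G(u, M) = -½*1 = -½)
P(y, g) = 4 - g
-5*(P(14, -6) - 71)/(-181 + 185) = -5*((4 - 1*(-6)) - 71)/(-181 + 185) = -5*((4 + 6) - 71)/4 = -5*(10 - 71)/4 = -(-305)/4 = -5*(-61/4) = 305/4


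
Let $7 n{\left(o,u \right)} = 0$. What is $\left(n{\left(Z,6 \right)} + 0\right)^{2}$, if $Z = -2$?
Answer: $0$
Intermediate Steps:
$n{\left(o,u \right)} = 0$ ($n{\left(o,u \right)} = \frac{1}{7} \cdot 0 = 0$)
$\left(n{\left(Z,6 \right)} + 0\right)^{2} = \left(0 + 0\right)^{2} = 0^{2} = 0$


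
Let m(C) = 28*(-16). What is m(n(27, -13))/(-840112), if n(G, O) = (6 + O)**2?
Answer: 4/7501 ≈ 0.00053326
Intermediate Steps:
m(C) = -448
m(n(27, -13))/(-840112) = -448/(-840112) = -448*(-1/840112) = 4/7501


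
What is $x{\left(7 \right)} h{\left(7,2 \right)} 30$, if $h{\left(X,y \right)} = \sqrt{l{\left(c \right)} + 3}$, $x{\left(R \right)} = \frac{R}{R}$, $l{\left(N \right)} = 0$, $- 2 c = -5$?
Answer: $30 \sqrt{3} \approx 51.962$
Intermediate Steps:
$c = \frac{5}{2}$ ($c = \left(- \frac{1}{2}\right) \left(-5\right) = \frac{5}{2} \approx 2.5$)
$x{\left(R \right)} = 1$
$h{\left(X,y \right)} = \sqrt{3}$ ($h{\left(X,y \right)} = \sqrt{0 + 3} = \sqrt{3}$)
$x{\left(7 \right)} h{\left(7,2 \right)} 30 = 1 \sqrt{3} \cdot 30 = \sqrt{3} \cdot 30 = 30 \sqrt{3}$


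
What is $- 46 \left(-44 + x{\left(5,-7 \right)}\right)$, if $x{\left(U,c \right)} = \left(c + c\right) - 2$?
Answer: $2760$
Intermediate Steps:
$x{\left(U,c \right)} = -2 + 2 c$ ($x{\left(U,c \right)} = 2 c - 2 = -2 + 2 c$)
$- 46 \left(-44 + x{\left(5,-7 \right)}\right) = - 46 \left(-44 + \left(-2 + 2 \left(-7\right)\right)\right) = - 46 \left(-44 - 16\right) = \left(-46\right) \left(-60\right) = 2760$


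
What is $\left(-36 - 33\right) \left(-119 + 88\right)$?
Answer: $2139$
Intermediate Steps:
$\left(-36 - 33\right) \left(-119 + 88\right) = \left(-69\right) \left(-31\right) = 2139$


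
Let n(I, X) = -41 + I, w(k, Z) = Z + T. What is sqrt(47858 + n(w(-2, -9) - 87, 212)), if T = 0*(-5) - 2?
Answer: sqrt(47719) ≈ 218.45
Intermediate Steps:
T = -2 (T = 0 - 2 = -2)
w(k, Z) = -2 + Z (w(k, Z) = Z - 2 = -2 + Z)
sqrt(47858 + n(w(-2, -9) - 87, 212)) = sqrt(47858 + (-41 + ((-2 - 9) - 87))) = sqrt(47858 + (-41 + (-11 - 87))) = sqrt(47858 + (-41 - 98)) = sqrt(47858 - 139) = sqrt(47719)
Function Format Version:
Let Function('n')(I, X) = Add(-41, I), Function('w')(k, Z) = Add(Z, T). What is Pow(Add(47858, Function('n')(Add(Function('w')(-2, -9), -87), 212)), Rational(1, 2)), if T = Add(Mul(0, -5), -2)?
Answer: Pow(47719, Rational(1, 2)) ≈ 218.45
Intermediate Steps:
T = -2 (T = Add(0, -2) = -2)
Function('w')(k, Z) = Add(-2, Z) (Function('w')(k, Z) = Add(Z, -2) = Add(-2, Z))
Pow(Add(47858, Function('n')(Add(Function('w')(-2, -9), -87), 212)), Rational(1, 2)) = Pow(Add(47858, Add(-41, Add(Add(-2, -9), -87))), Rational(1, 2)) = Pow(Add(47858, Add(-41, Add(-11, -87))), Rational(1, 2)) = Pow(Add(47858, Add(-41, -98)), Rational(1, 2)) = Pow(Add(47858, -139), Rational(1, 2)) = Pow(47719, Rational(1, 2))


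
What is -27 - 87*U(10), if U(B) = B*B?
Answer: -8727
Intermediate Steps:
U(B) = B²
-27 - 87*U(10) = -27 - 87*10² = -27 - 87*100 = -27 - 8700 = -8727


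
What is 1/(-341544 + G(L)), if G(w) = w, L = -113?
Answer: -1/341657 ≈ -2.9269e-6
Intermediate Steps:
1/(-341544 + G(L)) = 1/(-341544 - 113) = 1/(-341657) = -1/341657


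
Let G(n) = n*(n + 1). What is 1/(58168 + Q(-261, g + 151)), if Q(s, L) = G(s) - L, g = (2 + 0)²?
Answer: 1/125873 ≈ 7.9445e-6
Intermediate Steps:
G(n) = n*(1 + n)
g = 4 (g = 2² = 4)
Q(s, L) = -L + s*(1 + s) (Q(s, L) = s*(1 + s) - L = -L + s*(1 + s))
1/(58168 + Q(-261, g + 151)) = 1/(58168 + (-(4 + 151) - 261*(1 - 261))) = 1/(58168 + (-1*155 - 261*(-260))) = 1/(58168 + (-155 + 67860)) = 1/(58168 + 67705) = 1/125873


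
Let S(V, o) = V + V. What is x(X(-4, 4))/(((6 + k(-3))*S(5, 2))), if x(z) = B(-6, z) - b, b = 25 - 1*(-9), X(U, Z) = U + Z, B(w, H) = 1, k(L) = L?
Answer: -11/10 ≈ -1.1000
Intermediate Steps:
S(V, o) = 2*V
b = 34 (b = 25 + 9 = 34)
x(z) = -33 (x(z) = 1 - 1*34 = 1 - 34 = -33)
x(X(-4, 4))/(((6 + k(-3))*S(5, 2))) = -33*1/(10*(6 - 3)) = -33/(3*10) = -33/30 = -33*1/30 = -11/10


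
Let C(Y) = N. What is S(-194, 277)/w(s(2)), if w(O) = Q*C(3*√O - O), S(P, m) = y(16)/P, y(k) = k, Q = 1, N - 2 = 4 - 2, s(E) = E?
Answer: -2/97 ≈ -0.020619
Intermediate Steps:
N = 4 (N = 2 + (4 - 2) = 2 + 2 = 4)
C(Y) = 4
S(P, m) = 16/P
w(O) = 4 (w(O) = 1*4 = 4)
S(-194, 277)/w(s(2)) = (16/(-194))/4 = (16*(-1/194))*(¼) = -8/97*¼ = -2/97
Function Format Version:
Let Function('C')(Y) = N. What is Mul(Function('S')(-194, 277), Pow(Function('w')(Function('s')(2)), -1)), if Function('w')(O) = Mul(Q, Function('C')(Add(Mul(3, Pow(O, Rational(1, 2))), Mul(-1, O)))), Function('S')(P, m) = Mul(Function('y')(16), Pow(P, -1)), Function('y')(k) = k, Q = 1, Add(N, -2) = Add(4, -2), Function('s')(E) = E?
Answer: Rational(-2, 97) ≈ -0.020619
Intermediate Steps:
N = 4 (N = Add(2, Add(4, -2)) = Add(2, 2) = 4)
Function('C')(Y) = 4
Function('S')(P, m) = Mul(16, Pow(P, -1))
Function('w')(O) = 4 (Function('w')(O) = Mul(1, 4) = 4)
Mul(Function('S')(-194, 277), Pow(Function('w')(Function('s')(2)), -1)) = Mul(Mul(16, Pow(-194, -1)), Pow(4, -1)) = Mul(Mul(16, Rational(-1, 194)), Rational(1, 4)) = Mul(Rational(-8, 97), Rational(1, 4)) = Rational(-2, 97)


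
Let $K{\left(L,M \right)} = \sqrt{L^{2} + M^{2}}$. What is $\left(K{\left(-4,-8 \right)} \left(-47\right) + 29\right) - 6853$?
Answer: $-6824 - 188 \sqrt{5} \approx -7244.4$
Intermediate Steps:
$\left(K{\left(-4,-8 \right)} \left(-47\right) + 29\right) - 6853 = \left(\sqrt{\left(-4\right)^{2} + \left(-8\right)^{2}} \left(-47\right) + 29\right) - 6853 = \left(\sqrt{16 + 64} \left(-47\right) + 29\right) - 6853 = \left(\sqrt{80} \left(-47\right) + 29\right) - 6853 = \left(4 \sqrt{5} \left(-47\right) + 29\right) - 6853 = \left(- 188 \sqrt{5} + 29\right) - 6853 = \left(29 - 188 \sqrt{5}\right) - 6853 = -6824 - 188 \sqrt{5}$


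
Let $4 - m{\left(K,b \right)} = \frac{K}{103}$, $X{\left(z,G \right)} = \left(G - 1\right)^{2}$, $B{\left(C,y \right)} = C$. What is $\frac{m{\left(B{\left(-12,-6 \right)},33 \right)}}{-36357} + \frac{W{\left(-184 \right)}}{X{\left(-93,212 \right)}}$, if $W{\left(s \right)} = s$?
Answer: $- \frac{707914768}{166720949691} \approx -0.0042461$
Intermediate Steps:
$X{\left(z,G \right)} = \left(-1 + G\right)^{2}$
$m{\left(K,b \right)} = 4 - \frac{K}{103}$
$\frac{m{\left(B{\left(-12,-6 \right)},33 \right)}}{-36357} + \frac{W{\left(-184 \right)}}{X{\left(-93,212 \right)}} = \frac{4 - - \frac{12}{103}}{-36357} - \frac{184}{\left(-1 + 212\right)^{2}} = \left(4 + \frac{12}{103}\right) \left(- \frac{1}{36357}\right) - \frac{184}{211^{2}} = \frac{424}{103} \left(- \frac{1}{36357}\right) - \frac{184}{44521} = - \frac{424}{3744771} - \frac{184}{44521} = - \frac{707914768}{166720949691}$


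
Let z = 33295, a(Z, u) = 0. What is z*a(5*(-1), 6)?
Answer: 0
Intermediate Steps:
z*a(5*(-1), 6) = 33295*0 = 0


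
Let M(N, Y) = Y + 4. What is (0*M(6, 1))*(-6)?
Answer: 0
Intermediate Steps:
M(N, Y) = 4 + Y
(0*M(6, 1))*(-6) = (0*(4 + 1))*(-6) = (0*5)*(-6) = 0*(-6) = 0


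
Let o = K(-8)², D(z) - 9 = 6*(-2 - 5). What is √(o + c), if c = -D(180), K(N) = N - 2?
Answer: √133 ≈ 11.533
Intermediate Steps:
K(N) = -2 + N
D(z) = -33 (D(z) = 9 + 6*(-2 - 5) = 9 + 6*(-7) = 9 - 42 = -33)
o = 100 (o = (-2 - 8)² = (-10)² = 100)
c = 33 (c = -1*(-33) = 33)
√(o + c) = √(100 + 33) = √133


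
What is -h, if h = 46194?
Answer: -46194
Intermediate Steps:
-h = -1*46194 = -46194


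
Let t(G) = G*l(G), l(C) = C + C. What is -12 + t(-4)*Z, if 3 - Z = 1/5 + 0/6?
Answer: 388/5 ≈ 77.600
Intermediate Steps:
l(C) = 2*C
t(G) = 2*G² (t(G) = G*(2*G) = 2*G²)
Z = 14/5 (Z = 3 - (1/5 + 0/6) = 3 - (1*(⅕) + 0*(⅙)) = 3 - (⅕ + 0) = 3 - 1*⅕ = 3 - ⅕ = 14/5 ≈ 2.8000)
-12 + t(-4)*Z = -12 + (2*(-4)²)*(14/5) = -12 + (2*16)*(14/5) = -12 + 32*(14/5) = -12 + 448/5 = 388/5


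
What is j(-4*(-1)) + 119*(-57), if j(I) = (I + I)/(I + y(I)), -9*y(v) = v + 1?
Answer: -210201/31 ≈ -6780.7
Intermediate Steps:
y(v) = -⅑ - v/9 (y(v) = -(v + 1)/9 = -(1 + v)/9 = -⅑ - v/9)
j(I) = 2*I/(-⅑ + 8*I/9) (j(I) = (I + I)/(I + (-⅑ - I/9)) = (2*I)/(-⅑ + 8*I/9) = 2*I/(-⅑ + 8*I/9))
j(-4*(-1)) + 119*(-57) = 18*(-4*(-1))/(-1 + 8*(-4*(-1))) + 119*(-57) = 18*4/(-1 + 8*4) - 6783 = 18*4/(-1 + 32) - 6783 = 18*4/31 - 6783 = 18*4*(1/31) - 6783 = 72/31 - 6783 = -210201/31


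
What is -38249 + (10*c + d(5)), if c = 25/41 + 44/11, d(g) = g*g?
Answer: -1565294/41 ≈ -38178.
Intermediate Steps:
d(g) = g²
c = 189/41 (c = 25*(1/41) + 44*(1/11) = 25/41 + 4 = 189/41 ≈ 4.6098)
-38249 + (10*c + d(5)) = -38249 + (10*(189/41) + 5²) = -38249 + (1890/41 + 25) = -38249 + 2915/41 = -1565294/41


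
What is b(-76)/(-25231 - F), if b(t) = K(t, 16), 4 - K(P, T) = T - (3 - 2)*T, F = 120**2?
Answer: -4/39631 ≈ -0.00010093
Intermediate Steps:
F = 14400
K(P, T) = 4 (K(P, T) = 4 - (T - (3 - 2)*T) = 4 - (T - T) = 4 - 1*0 = 4 + 0 = 4)
b(t) = 4
b(-76)/(-25231 - F) = 4/(-25231 - 1*14400) = 4/(-25231 - 14400) = 4/(-39631) = 4*(-1/39631) = -4/39631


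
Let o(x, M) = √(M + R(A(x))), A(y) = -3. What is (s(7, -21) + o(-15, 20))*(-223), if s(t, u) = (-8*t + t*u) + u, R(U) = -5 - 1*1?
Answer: 49952 - 223*√14 ≈ 49118.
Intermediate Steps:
R(U) = -6 (R(U) = -5 - 1 = -6)
s(t, u) = u - 8*t + t*u
o(x, M) = √(-6 + M) (o(x, M) = √(M - 6) = √(-6 + M))
(s(7, -21) + o(-15, 20))*(-223) = ((-21 - 8*7 + 7*(-21)) + √(-6 + 20))*(-223) = ((-21 - 56 - 147) + √14)*(-223) = (-224 + √14)*(-223) = 49952 - 223*√14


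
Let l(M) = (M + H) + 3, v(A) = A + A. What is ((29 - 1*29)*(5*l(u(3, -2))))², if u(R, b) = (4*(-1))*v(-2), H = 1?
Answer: 0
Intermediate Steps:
v(A) = 2*A
u(R, b) = 16 (u(R, b) = (4*(-1))*(2*(-2)) = -4*(-4) = 16)
l(M) = 4 + M (l(M) = (M + 1) + 3 = (1 + M) + 3 = 4 + M)
((29 - 1*29)*(5*l(u(3, -2))))² = ((29 - 1*29)*(5*(4 + 16)))² = ((29 - 29)*(5*20))² = (0*100)² = 0² = 0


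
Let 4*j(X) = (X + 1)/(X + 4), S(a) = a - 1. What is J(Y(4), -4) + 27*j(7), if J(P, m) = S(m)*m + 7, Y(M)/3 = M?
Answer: 351/11 ≈ 31.909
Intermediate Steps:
S(a) = -1 + a
Y(M) = 3*M
J(P, m) = 7 + m*(-1 + m) (J(P, m) = (-1 + m)*m + 7 = m*(-1 + m) + 7 = 7 + m*(-1 + m))
j(X) = (1 + X)/(4*(4 + X)) (j(X) = ((X + 1)/(X + 4))/4 = ((1 + X)/(4 + X))/4 = (1 + X)/(4*(4 + X)))
J(Y(4), -4) + 27*j(7) = (7 - 4*(-1 - 4)) + 27*((1 + 7)/(4*(4 + 7))) = (7 - 4*(-5)) + 27*((¼)*8/11) = (7 + 20) + 27*((¼)*(1/11)*8) = 27 + 27*(2/11) = 27 + 54/11 = 351/11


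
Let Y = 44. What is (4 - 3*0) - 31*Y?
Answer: -1360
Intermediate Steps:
(4 - 3*0) - 31*Y = (4 - 3*0) - 31*44 = (4 + 0) - 1364 = 4 - 1364 = -1360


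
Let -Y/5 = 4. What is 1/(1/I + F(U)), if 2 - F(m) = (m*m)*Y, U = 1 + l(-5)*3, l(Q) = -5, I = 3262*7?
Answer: 22834/89554949 ≈ 0.00025497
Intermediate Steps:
Y = -20 (Y = -5*4 = -20)
I = 22834
U = -14 (U = 1 - 5*3 = 1 - 15 = -14)
F(m) = 2 + 20*m² (F(m) = 2 - m*m*(-20) = 2 - m²*(-20) = 2 - (-20)*m² = 2 + 20*m²)
1/(1/I + F(U)) = 1/(1/22834 + (2 + 20*(-14)²)) = 1/(1/22834 + (2 + 20*196)) = 1/(1/22834 + (2 + 3920)) = 1/(1/22834 + 3922) = 1/(89554949/22834) = 22834/89554949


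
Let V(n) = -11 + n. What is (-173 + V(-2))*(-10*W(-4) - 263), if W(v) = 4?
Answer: 56358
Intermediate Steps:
(-173 + V(-2))*(-10*W(-4) - 263) = (-173 + (-11 - 2))*(-10*4 - 263) = (-173 - 13)*(-40 - 263) = -186*(-303) = 56358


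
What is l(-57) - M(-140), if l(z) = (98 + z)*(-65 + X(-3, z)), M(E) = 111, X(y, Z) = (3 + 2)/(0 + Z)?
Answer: -158437/57 ≈ -2779.6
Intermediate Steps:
X(y, Z) = 5/Z
l(z) = (-65 + 5/z)*(98 + z) (l(z) = (98 + z)*(-65 + 5/z) = (-65 + 5/z)*(98 + z))
l(-57) - M(-140) = (-6365 - 65*(-57) + 490/(-57)) - 1*111 = (-6365 + 3705 + 490*(-1/57)) - 111 = (-6365 + 3705 - 490/57) - 111 = -152110/57 - 111 = -158437/57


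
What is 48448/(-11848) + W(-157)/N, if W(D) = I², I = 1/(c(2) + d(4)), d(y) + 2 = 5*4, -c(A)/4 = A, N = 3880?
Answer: -2349726519/574628000 ≈ -4.0891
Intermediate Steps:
c(A) = -4*A
d(y) = 18 (d(y) = -2 + 5*4 = -2 + 20 = 18)
I = ⅒ (I = 1/(-4*2 + 18) = 1/(-8 + 18) = 1/10 = ⅒ ≈ 0.10000)
W(D) = 1/100 (W(D) = (⅒)² = 1/100)
48448/(-11848) + W(-157)/N = 48448/(-11848) + (1/100)/3880 = 48448*(-1/11848) + (1/100)*(1/3880) = -6056/1481 + 1/388000 = -2349726519/574628000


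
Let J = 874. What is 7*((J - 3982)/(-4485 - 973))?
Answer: 10878/2729 ≈ 3.9861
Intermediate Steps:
7*((J - 3982)/(-4485 - 973)) = 7*((874 - 3982)/(-4485 - 973)) = 7*(-3108/(-5458)) = 7*(-3108*(-1/5458)) = 7*(1554/2729) = 10878/2729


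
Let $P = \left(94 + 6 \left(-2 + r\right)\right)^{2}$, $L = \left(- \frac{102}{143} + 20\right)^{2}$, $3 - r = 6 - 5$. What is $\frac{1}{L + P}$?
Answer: $\frac{20449}{188293928} \approx 0.0001086$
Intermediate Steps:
$r = 2$ ($r = 3 - \left(6 - 5\right) = 3 - 1 = 2$)
$L = \frac{7606564}{20449}$ ($L = \left(\left(-102\right) \frac{1}{143} + 20\right)^{2} = \left(- \frac{102}{143} + 20\right)^{2} = \left(\frac{2758}{143}\right)^{2} = \frac{7606564}{20449} \approx 371.98$)
$P = 8836$ ($P = \left(94 + 6 \left(-2 + 2\right)\right)^{2} = \left(94 + 6 \cdot 0\right)^{2} = \left(94 + 0\right)^{2} = 94^{2} = 8836$)
$\frac{1}{L + P} = \frac{1}{\frac{7606564}{20449} + 8836} = \frac{1}{\frac{188293928}{20449}} = \frac{20449}{188293928}$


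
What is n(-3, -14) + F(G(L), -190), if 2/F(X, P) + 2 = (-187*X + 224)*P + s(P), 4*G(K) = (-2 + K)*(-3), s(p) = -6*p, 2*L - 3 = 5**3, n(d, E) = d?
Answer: -5080703/1693567 ≈ -3.0000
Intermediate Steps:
L = 64 (L = 3/2 + (1/2)*5**3 = 3/2 + (1/2)*125 = 3/2 + 125/2 = 64)
G(K) = 3/2 - 3*K/4 (G(K) = ((-2 + K)*(-3))/4 = (6 - 3*K)/4 = 3/2 - 3*K/4)
F(X, P) = 2/(-2 - 6*P + P*(224 - 187*X)) (F(X, P) = 2/(-2 + ((-187*X + 224)*P - 6*P)) = 2/(-2 + ((224 - 187*X)*P - 6*P)) = 2/(-2 + (P*(224 - 187*X) - 6*P)) = 2/(-2 + (-6*P + P*(224 - 187*X))) = 2/(-2 - 6*P + P*(224 - 187*X)))
n(-3, -14) + F(G(L), -190) = -3 - 2/(2 - 218*(-190) + 187*(-190)*(3/2 - 3/4*64)) = -3 - 2/(2 + 41420 + 187*(-190)*(3/2 - 48)) = -3 - 2/(2 + 41420 + 187*(-190)*(-93/2)) = -3 - 2/(2 + 41420 + 1652145) = -3 - 2/1693567 = -5080703/1693567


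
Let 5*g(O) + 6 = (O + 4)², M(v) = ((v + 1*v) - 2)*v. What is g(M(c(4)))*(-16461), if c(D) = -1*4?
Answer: -6353946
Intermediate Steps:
c(D) = -4
M(v) = v*(-2 + 2*v) (M(v) = ((v + v) - 2)*v = (2*v - 2)*v = (-2 + 2*v)*v = v*(-2 + 2*v))
g(O) = -6/5 + (4 + O)²/5 (g(O) = -6/5 + (O + 4)²/5 = -6/5 + (4 + O)²/5)
g(M(c(4)))*(-16461) = (-6/5 + (4 + 2*(-4)*(-1 - 4))²/5)*(-16461) = (-6/5 + (4 + 2*(-4)*(-5))²/5)*(-16461) = (-6/5 + (4 + 40)²/5)*(-16461) = (-6/5 + (⅕)*44²)*(-16461) = (-6/5 + (⅕)*1936)*(-16461) = (-6/5 + 1936/5)*(-16461) = 386*(-16461) = -6353946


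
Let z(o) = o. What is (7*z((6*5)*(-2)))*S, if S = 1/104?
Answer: -105/26 ≈ -4.0385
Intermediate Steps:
S = 1/104 ≈ 0.0096154
(7*z((6*5)*(-2)))*S = (7*((6*5)*(-2)))*(1/104) = (7*(30*(-2)))*(1/104) = (7*(-60))*(1/104) = -420*1/104 = -105/26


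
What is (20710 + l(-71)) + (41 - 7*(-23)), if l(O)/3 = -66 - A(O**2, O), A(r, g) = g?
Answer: 20927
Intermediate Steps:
l(O) = -198 - 3*O (l(O) = 3*(-66 - O) = -198 - 3*O)
(20710 + l(-71)) + (41 - 7*(-23)) = (20710 + (-198 - 3*(-71))) + (41 - 7*(-23)) = (20710 + (-198 + 213)) + (41 + 161) = (20710 + 15) + 202 = 20725 + 202 = 20927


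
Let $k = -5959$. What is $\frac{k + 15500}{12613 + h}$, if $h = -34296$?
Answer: $- \frac{9541}{21683} \approx -0.44002$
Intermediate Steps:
$\frac{k + 15500}{12613 + h} = \frac{-5959 + 15500}{12613 - 34296} = \frac{9541}{-21683} = 9541 \left(- \frac{1}{21683}\right) = - \frac{9541}{21683}$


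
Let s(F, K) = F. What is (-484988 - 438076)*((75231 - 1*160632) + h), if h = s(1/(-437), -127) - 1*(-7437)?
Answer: 31449038784216/437 ≈ 7.1966e+10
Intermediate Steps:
h = 3249968/437 (h = 1/(-437) - 1*(-7437) = -1/437 + 7437 = 3249968/437 ≈ 7437.0)
(-484988 - 438076)*((75231 - 1*160632) + h) = (-484988 - 438076)*((75231 - 1*160632) + 3249968/437) = -923064*((75231 - 160632) + 3249968/437) = -923064*(-85401 + 3249968/437) = -923064*(-34070269/437) = 31449038784216/437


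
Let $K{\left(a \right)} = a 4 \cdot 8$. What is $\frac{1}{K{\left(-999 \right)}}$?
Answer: $- \frac{1}{31968} \approx -3.1281 \cdot 10^{-5}$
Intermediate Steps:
$K{\left(a \right)} = 32 a$ ($K{\left(a \right)} = 4 a 8 = 32 a$)
$\frac{1}{K{\left(-999 \right)}} = \frac{1}{32 \left(-999\right)} = \frac{1}{-31968} = - \frac{1}{31968}$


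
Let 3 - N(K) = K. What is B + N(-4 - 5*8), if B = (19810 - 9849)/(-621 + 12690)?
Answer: 577204/12069 ≈ 47.825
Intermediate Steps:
N(K) = 3 - K
B = 9961/12069 ≈ 0.82534
B + N(-4 - 5*8) = 9961/12069 + (3 - (-4 - 5*8)) = 9961/12069 + (3 - (-4 - 40)) = 9961/12069 + (3 - 1*(-44)) = 9961/12069 + (3 + 44) = 9961/12069 + 47 = 577204/12069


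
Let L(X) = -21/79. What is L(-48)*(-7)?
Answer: 147/79 ≈ 1.8608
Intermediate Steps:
L(X) = -21/79 (L(X) = -21*1/79 = -21/79)
L(-48)*(-7) = -21/79*(-7) = 147/79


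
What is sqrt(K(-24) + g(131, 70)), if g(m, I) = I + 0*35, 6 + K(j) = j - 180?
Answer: 2*I*sqrt(35) ≈ 11.832*I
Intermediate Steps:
K(j) = -186 + j (K(j) = -6 + (j - 180) = -6 + (-180 + j) = -186 + j)
g(m, I) = I (g(m, I) = I + 0 = I)
sqrt(K(-24) + g(131, 70)) = sqrt((-186 - 24) + 70) = sqrt(-210 + 70) = sqrt(-140) = 2*I*sqrt(35)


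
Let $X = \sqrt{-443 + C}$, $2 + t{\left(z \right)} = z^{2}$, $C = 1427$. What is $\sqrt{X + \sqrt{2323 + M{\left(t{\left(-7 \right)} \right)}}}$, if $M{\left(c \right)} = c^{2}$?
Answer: $\sqrt{2 \sqrt{246} + 2 \sqrt{1133}} \approx 9.9342$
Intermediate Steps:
$t{\left(z \right)} = -2 + z^{2}$
$X = 2 \sqrt{246}$ ($X = \sqrt{-443 + 1427} = \sqrt{984} = 2 \sqrt{246} \approx 31.369$)
$\sqrt{X + \sqrt{2323 + M{\left(t{\left(-7 \right)} \right)}}} = \sqrt{2 \sqrt{246} + \sqrt{2323 + \left(-2 + \left(-7\right)^{2}\right)^{2}}} = \sqrt{2 \sqrt{246} + \sqrt{2323 + \left(-2 + 49\right)^{2}}} = \sqrt{2 \sqrt{246} + \sqrt{2323 + 47^{2}}} = \sqrt{2 \sqrt{246} + \sqrt{2323 + 2209}} = \sqrt{2 \sqrt{246} + \sqrt{4532}} = \sqrt{2 \sqrt{246} + 2 \sqrt{1133}}$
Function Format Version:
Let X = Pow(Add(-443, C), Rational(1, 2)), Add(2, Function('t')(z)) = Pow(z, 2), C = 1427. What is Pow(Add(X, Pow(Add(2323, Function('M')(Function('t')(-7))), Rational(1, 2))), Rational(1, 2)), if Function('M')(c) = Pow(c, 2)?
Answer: Pow(Add(Mul(2, Pow(246, Rational(1, 2))), Mul(2, Pow(1133, Rational(1, 2)))), Rational(1, 2)) ≈ 9.9342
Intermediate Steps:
Function('t')(z) = Add(-2, Pow(z, 2))
X = Mul(2, Pow(246, Rational(1, 2))) (X = Pow(Add(-443, 1427), Rational(1, 2)) = Pow(984, Rational(1, 2)) = Mul(2, Pow(246, Rational(1, 2))) ≈ 31.369)
Pow(Add(X, Pow(Add(2323, Function('M')(Function('t')(-7))), Rational(1, 2))), Rational(1, 2)) = Pow(Add(Mul(2, Pow(246, Rational(1, 2))), Pow(Add(2323, Pow(Add(-2, Pow(-7, 2)), 2)), Rational(1, 2))), Rational(1, 2)) = Pow(Add(Mul(2, Pow(246, Rational(1, 2))), Pow(Add(2323, Pow(Add(-2, 49), 2)), Rational(1, 2))), Rational(1, 2)) = Pow(Add(Mul(2, Pow(246, Rational(1, 2))), Pow(Add(2323, Pow(47, 2)), Rational(1, 2))), Rational(1, 2)) = Pow(Add(Mul(2, Pow(246, Rational(1, 2))), Pow(Add(2323, 2209), Rational(1, 2))), Rational(1, 2)) = Pow(Add(Mul(2, Pow(246, Rational(1, 2))), Pow(4532, Rational(1, 2))), Rational(1, 2)) = Pow(Add(Mul(2, Pow(246, Rational(1, 2))), Mul(2, Pow(1133, Rational(1, 2)))), Rational(1, 2))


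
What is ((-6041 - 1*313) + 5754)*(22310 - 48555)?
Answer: 15747000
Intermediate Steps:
((-6041 - 1*313) + 5754)*(22310 - 48555) = ((-6041 - 313) + 5754)*(-26245) = (-6354 + 5754)*(-26245) = -600*(-26245) = 15747000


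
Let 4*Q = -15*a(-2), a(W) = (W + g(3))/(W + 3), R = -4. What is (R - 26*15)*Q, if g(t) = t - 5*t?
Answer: -20685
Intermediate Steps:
g(t) = -4*t
a(W) = (-12 + W)/(3 + W) (a(W) = (W - 4*3)/(W + 3) = (W - 12)/(3 + W) = (-12 + W)/(3 + W))
Q = 105/2 (Q = (-15*(-12 - 2)/(3 - 2))/4 = (-15*(-14)/1)/4 = (-15*(-14))/4 = (¼)*210 = 105/2 ≈ 52.500)
(R - 26*15)*Q = (-4 - 26*15)*(105/2) = (-4 - 390)*(105/2) = -394*105/2 = -20685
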